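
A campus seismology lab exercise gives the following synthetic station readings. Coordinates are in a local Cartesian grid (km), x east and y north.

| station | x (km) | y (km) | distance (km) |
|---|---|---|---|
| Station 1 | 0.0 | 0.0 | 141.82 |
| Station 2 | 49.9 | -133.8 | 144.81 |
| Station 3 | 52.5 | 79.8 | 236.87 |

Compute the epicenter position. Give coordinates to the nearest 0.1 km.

-92.5 km east, -107.5 km north

Circle about each station: x² + y² = 141.82²; (x − 49.9)² + (y + 133.8)² = 144.81²; (x − 52.5)² + (y − 79.8)² = 236.87².
Subtracting pairs of circle equations eliminates x²+y² and gives linear equations (the radical axes):
99.8 x − 267.6 y = 19535.43
105.0 x + 159.6 y = -26870.19
Solving the 2×2 system: x ≈ -92.5, y ≈ -107.5 km.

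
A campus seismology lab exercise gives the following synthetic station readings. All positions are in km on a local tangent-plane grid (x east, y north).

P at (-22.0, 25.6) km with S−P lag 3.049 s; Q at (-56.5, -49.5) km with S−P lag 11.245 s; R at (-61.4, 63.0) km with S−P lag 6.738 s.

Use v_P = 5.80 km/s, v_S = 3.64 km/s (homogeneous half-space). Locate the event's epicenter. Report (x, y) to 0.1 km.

Distance from S−P lag: d = Δt · v_P v_S / (v_P − v_S) = Δt · (5.80·3.64)/(5.80−3.64) ≈ 9.7741·Δt.
So d_P = 29.80, d_Q = 109.91, d_R = 65.86 km.
Circle about each station: (x + 22.0)² + (y − 25.6)² = 29.80²; (x + 56.5)² + (y + 49.5)² = 109.91²; (x + 61.4)² + (y − 63.0)² = 65.86².
Subtracting the P equation from the Q and R equations removes the quadratic terms:
-69.0 x − 150.2 y = -6689.03
-78.8 x + 74.8 y = 3150.10
Solving the 2×2 system: x ≈ 1.6, y ≈ 43.8 km.

x ≈ 1.6 km, y ≈ 43.8 km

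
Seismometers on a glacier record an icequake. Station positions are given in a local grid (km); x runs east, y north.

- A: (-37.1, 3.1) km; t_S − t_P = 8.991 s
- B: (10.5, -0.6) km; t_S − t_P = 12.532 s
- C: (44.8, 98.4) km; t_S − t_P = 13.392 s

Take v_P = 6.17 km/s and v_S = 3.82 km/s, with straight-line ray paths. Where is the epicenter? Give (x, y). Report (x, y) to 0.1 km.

Distance from S−P lag: d = Δt · v_P v_S / (v_P − v_S) = Δt · (6.17·3.82)/(6.17−3.82) ≈ 10.0295·Δt.
So d_A = 90.18, d_B = 125.69, d_C = 134.32 km.
Circle about each station: (x + 37.1)² + (y − 3.1)² = 90.18²; (x − 10.5)² + (y + 0.6)² = 125.69²; (x − 44.8)² + (y − 98.4)² = 134.32².
Subtracting the A equation from the B and C equations removes the quadratic terms:
95.2 x − 7.4 y = -8940.95
163.8 x + 190.6 y = 394.15
Solving the 2×2 system: x ≈ -87.9, y ≈ 77.6 km.
Check against A (with the unrounded x, y): √((x + 37.1)²+(y − 3.1)²) = 90.16 ≈ 90.18 km. ✓

x ≈ -87.9 km, y ≈ 77.6 km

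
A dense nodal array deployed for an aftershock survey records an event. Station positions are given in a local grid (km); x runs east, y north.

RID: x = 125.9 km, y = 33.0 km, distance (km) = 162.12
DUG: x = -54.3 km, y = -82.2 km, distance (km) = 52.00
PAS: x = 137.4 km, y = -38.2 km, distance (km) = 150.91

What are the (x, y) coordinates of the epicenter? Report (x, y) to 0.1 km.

(-13.0, -50.6)

Circle about each station: (x − 125.9)² + (y − 33.0)² = 162.12²; (x + 54.3)² + (y + 82.2)² = 52.00²; (x − 137.4)² + (y + 38.2)² = 150.91².
Subtracting pairs of circle equations eliminates x²+y² and gives linear equations (the radical axes):
-360.4 x − 230.4 y = 16344.41
23.0 x − 142.4 y = 6907.26
Solving the 2×2 system: x ≈ -13.0, y ≈ -50.6 km.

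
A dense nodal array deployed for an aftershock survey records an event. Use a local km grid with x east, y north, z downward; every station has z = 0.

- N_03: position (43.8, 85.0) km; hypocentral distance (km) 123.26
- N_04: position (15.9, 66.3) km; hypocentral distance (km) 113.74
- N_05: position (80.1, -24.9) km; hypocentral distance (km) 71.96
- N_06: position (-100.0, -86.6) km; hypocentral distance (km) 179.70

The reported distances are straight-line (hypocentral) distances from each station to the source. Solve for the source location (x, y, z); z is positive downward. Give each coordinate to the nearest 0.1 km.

Each station gives a sphere (x−x_i)² + (y−y_i)² + z² = d_i² (stations at z=0).
Subtracting the N_03 sphere from N_04 and N_05: z² cancels, leaving linear equations in x and y:
-55.8 x − 37.4 y = -2238.70
72.6 x − 219.8 y = 7907.37
Solving: x ≈ 52.590, y ≈ -18.605 km (keep extra digits for the depth step; rounded: 52.6, -18.6).
Then from the N_03 sphere: z² = 123.26² − (x − 43.8)² − (y − 85.0)² with x = 52.590, y = -18.605, so z ≈ 66.195 ≈ 66.2 km.
Check against N_06 (with the unrounded solution): distance 179.69 ≈ 179.70 km. ✓

x ≈ 52.6 km, y ≈ -18.6 km, depth ≈ 66.2 km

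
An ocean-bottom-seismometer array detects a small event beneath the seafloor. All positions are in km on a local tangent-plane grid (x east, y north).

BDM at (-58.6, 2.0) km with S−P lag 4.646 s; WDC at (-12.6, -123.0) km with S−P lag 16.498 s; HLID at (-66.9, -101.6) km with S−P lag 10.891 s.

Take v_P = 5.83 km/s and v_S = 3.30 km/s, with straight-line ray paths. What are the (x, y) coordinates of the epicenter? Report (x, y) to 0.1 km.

x ≈ -85.5 km, y ≈ -20.9 km

Distance from S−P lag: d = Δt · v_P v_S / (v_P − v_S) = Δt · (5.83·3.30)/(5.83−3.30) ≈ 7.6043·Δt.
So d_BDM = 35.33, d_WDC = 125.46, d_HLID = 82.82 km.
Circle about each station: (x + 58.6)² + (y − 2.0)² = 35.33²; (x + 12.6)² + (y + 123.0)² = 125.46²; (x + 66.9)² + (y + 101.6)² = 82.82².
Subtracting the BDM equation from the WDC and HLID equations removes the quadratic terms:
92.0 x − 250.0 y = -2642.20
-16.6 x − 207.2 y = 5749.27
Solving the 2×2 system: x ≈ -85.5, y ≈ -20.9 km.
Check against BDM (with the unrounded x, y): √((x + 58.6)²+(y − 2.0)²) = 35.33 ≈ 35.33 km. ✓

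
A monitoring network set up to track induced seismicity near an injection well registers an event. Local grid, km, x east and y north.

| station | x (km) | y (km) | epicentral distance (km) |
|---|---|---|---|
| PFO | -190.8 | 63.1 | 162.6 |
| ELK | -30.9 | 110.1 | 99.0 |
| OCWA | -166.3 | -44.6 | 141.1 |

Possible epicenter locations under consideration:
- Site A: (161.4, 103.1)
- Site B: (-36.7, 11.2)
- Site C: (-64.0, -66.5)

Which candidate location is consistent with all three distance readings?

Site B

For each candidate, compare |candidate − station| to the reported distance:
Site A: residuals PFO 191.9, ELK 93.4, OCWA 218.3 → max 218.3 km
Site B: residuals PFO 0.0, ELK 0.1, OCWA 0.0 → max 0.1 km
Site C: residuals PFO 18.7, ELK 80.7, OCWA 36.5 → max 80.7 km
Only Site B has all residuals ≈ 0.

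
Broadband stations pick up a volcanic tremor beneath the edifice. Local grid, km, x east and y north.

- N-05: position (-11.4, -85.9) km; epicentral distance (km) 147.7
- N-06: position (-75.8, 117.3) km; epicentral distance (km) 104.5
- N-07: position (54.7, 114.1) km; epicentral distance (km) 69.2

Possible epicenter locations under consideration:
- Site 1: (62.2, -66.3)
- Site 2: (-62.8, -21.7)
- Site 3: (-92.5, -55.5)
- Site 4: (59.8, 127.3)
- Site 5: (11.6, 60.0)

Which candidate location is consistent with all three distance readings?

Site 5

For each candidate, compare |candidate − station| to the reported distance:
Site 1: residuals N-05 71.5, N-06 125.2, N-07 111.4 → max 125.2 km
Site 2: residuals N-05 65.5, N-06 35.1, N-07 110.4 → max 110.4 km
Site 3: residuals N-05 61.1, N-06 69.1, N-07 155.4 → max 155.4 km
Site 4: residuals N-05 77.1, N-06 31.5, N-07 55.0 → max 77.1 km
Site 5: residuals N-05 0.0, N-06 0.0, N-07 0.0 → max 0.0 km
Only Site 5 has all residuals ≈ 0.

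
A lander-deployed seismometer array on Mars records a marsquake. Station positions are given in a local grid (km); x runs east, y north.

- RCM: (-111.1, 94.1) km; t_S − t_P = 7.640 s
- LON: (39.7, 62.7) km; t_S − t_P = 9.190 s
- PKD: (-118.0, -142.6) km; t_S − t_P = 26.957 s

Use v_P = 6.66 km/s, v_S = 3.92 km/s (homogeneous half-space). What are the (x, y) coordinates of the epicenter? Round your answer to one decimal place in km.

Distance from S−P lag: d = Δt · v_P v_S / (v_P − v_S) = Δt · (6.66·3.92)/(6.66−3.92) ≈ 9.5282·Δt.
So d_RCM = 72.80, d_LON = 87.56, d_PKD = 256.85 km.
Circle about each station: (x + 111.1)² + (y − 94.1)² = 72.80²; (x − 39.7)² + (y − 62.7)² = 87.56²; (x + 118.0)² + (y + 142.6)² = 256.85².
Subtracting pairs of circle equations eliminates x²+y² and gives linear equations (the radical axes):
301.6 x − 62.8 y = -18057.55
-13.8 x − 473.4 y = -47611.34
Solving the 2×2 system: x ≈ -38.7, y ≈ 101.7 km.
Check against RCM (with the unrounded x, y): √((x + 111.1)²+(y − 94.1)²) = 72.80 ≈ 72.80 km. ✓

(-38.7, 101.7)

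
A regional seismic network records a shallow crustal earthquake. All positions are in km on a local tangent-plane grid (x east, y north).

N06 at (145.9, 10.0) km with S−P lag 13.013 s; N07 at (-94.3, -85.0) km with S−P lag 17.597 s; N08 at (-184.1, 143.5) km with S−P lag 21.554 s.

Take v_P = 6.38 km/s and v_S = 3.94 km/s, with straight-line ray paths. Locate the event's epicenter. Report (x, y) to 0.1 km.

Distance from S−P lag: d = Δt · v_P v_S / (v_P − v_S) = Δt · (6.38·3.94)/(6.38−3.94) ≈ 10.3021·Δt.
So d_N06 = 134.06, d_N07 = 181.29, d_N08 = 222.05 km.
Circle about each station: (x − 145.9)² + (y − 10.0)² = 134.06²; (x + 94.3)² + (y + 85.0)² = 181.29²; (x + 184.1)² + (y − 143.5)² = 222.05².
Subtracting pairs of circle equations eliminates x²+y² and gives linear equations (the radical axes):
-480.4 x − 190.0 y = -20163.30
-660.0 x + 267.0 y = 1764.13
Solving the 2×2 system: x ≈ 19.9, y ≈ 55.8 km.

(19.9, 55.8)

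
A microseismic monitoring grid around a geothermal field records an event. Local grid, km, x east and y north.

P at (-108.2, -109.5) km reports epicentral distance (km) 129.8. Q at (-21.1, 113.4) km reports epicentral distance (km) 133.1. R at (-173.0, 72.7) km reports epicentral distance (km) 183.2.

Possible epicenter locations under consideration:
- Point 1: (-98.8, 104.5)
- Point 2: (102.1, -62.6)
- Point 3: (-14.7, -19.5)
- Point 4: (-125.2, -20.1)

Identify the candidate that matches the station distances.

Point 3

For each candidate, compare |candidate − station| to the reported distance:
Point 1: residuals P 84.4, Q 54.9, R 102.5 → max 102.5 km
Point 2: residuals P 85.7, Q 81.7, R 123.4 → max 123.4 km
Point 3: residuals P 0.0, Q 0.0, R 0.0 → max 0.0 km
Point 4: residuals P 38.8, Q 36.2, R 78.8 → max 78.8 km
Only Point 3 has all residuals ≈ 0.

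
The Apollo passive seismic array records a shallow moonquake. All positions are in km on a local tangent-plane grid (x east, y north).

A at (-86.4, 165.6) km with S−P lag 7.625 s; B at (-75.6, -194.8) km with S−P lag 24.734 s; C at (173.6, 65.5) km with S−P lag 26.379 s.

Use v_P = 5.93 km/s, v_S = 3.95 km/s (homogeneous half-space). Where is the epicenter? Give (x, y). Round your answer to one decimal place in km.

Distance from S−P lag: d = Δt · v_P v_S / (v_P − v_S) = Δt · (5.93·3.95)/(5.93−3.95) ≈ 11.8301·Δt.
So d_A = 90.20, d_B = 292.60, d_C = 312.06 km.
Circle about each station: (x + 86.4)² + (y − 165.6)² = 90.20²; (x + 75.6)² + (y + 194.8)² = 292.60²; (x − 173.6)² + (y − 65.5)² = 312.06².
Subtracting the A equation from the B and C equations removes the quadratic terms:
21.6 x − 720.8 y = -68704.64
520.0 x − 200.2 y = -89706.51
Solving the 2×2 system: x ≈ -137.4, y ≈ 91.2 km.

(-137.4, 91.2)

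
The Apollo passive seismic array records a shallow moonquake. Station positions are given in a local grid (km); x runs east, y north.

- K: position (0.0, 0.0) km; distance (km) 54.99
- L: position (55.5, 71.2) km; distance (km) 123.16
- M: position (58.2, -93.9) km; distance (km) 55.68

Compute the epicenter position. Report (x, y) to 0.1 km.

26.1 km east, -48.4 km north

Circle about each station: x² + y² = 54.99²; (x − 55.5)² + (y − 71.2)² = 123.16²; (x − 58.2)² + (y + 93.9)² = 55.68².
Subtracting the K equation from the L and M equations removes the quadratic terms:
111.0 x + 142.4 y = -3994.80
116.4 x − 187.8 y = 12128.09
Solving the 2×2 system: x ≈ 26.1, y ≈ -48.4 km.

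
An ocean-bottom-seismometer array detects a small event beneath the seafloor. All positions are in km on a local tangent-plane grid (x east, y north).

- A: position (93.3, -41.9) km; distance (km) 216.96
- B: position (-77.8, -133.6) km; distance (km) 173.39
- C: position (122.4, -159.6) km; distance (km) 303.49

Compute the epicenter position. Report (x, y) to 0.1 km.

x ≈ -108.8 km, y ≈ 37.0 km

Circle about each station: (x − 93.3)² + (y + 41.9)² = 216.96²; (x + 77.8)² + (y + 133.6)² = 173.39²; (x − 122.4)² + (y + 159.6)² = 303.49².
Subtracting the A equation from the B and C equations removes the quadratic terms:
-342.2 x − 183.4 y = 30448.85
58.2 x − 235.4 y = -15041.12
Solving the 2×2 system: x ≈ -108.8, y ≈ 37.0 km.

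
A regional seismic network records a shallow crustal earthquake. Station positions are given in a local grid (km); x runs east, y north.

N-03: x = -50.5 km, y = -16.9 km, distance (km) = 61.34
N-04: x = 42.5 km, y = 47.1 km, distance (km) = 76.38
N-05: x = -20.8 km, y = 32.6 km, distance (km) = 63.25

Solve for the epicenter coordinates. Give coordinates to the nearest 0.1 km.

Circle about each station: (x + 50.5)² + (y + 16.9)² = 61.34²; (x − 42.5)² + (y − 47.1)² = 76.38²; (x + 20.8)² + (y − 32.6)² = 63.25².
Subtracting pairs of circle equations eliminates x²+y² and gives linear equations (the radical axes):
186.0 x + 128.0 y = -882.51
59.4 x + 99.0 y = -1578.43
Solving the 2×2 system: x ≈ 10.6, y ≈ -22.3 km.

x ≈ 10.6 km, y ≈ -22.3 km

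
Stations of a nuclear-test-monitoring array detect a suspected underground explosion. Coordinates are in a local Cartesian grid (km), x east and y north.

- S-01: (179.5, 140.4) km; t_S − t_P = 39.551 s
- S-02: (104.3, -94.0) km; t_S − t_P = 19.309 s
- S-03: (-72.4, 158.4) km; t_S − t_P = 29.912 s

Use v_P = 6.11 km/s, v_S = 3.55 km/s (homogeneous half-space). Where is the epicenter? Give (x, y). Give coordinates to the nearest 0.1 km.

Distance from S−P lag: d = Δt · v_P v_S / (v_P − v_S) = Δt · (6.11·3.55)/(6.11−3.55) ≈ 8.4729·Δt.
So d_S-01 = 335.11, d_S-02 = 163.60, d_S-03 = 253.44 km.
Circle about each station: (x − 179.5)² + (y − 140.4)² = 335.11²; (x − 104.3)² + (y + 94.0)² = 163.60²; (x + 72.4)² + (y − 158.4)² = 253.44².
Subtracting pairs of circle equations eliminates x²+y² and gives linear equations (the radical axes):
-150.4 x − 468.8 y = 53315.83
-503.8 x + 36.0 y = 26466.79
Solving the 2×2 system: x ≈ -59.3, y ≈ -94.7 km.

-59.3 km east, -94.7 km north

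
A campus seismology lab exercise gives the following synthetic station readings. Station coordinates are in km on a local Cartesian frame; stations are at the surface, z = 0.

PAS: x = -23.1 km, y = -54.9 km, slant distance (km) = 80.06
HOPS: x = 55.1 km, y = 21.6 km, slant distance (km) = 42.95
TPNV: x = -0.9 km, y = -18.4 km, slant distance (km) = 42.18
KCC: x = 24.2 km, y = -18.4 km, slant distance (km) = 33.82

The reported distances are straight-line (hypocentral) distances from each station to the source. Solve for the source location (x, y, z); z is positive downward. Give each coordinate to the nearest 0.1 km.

(24.3, 4.7, 24.7)

Each station gives a sphere (x−x_i)² + (y−y_i)² + z² = d_i² (stations at z=0).
Subtracting the PAS sphere from HOPS and TPNV: z² cancels, leaving linear equations in x and y:
156.4 x + 153.0 y = 4519.85
44.4 x + 73.0 y = 1422.20
Solving: x ≈ 24.298, y ≈ 4.704 km (keep extra digits for the depth step; rounded: 24.3, 4.7).
Then from the PAS sphere: z² = 80.06² − (x + 23.1)² − (y + 54.9)² with x = 24.298, y = 4.704, so z ≈ 24.706 ≈ 24.7 km.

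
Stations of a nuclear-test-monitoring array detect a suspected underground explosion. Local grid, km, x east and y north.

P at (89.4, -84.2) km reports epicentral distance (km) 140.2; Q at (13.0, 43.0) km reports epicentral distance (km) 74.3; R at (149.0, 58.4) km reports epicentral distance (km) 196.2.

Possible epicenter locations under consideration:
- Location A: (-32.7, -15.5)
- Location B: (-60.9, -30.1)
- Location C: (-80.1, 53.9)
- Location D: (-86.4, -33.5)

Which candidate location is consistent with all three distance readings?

For each candidate, compare |candidate − station| to the reported distance:
Location A: residuals P 0.1, Q 0.1, R 0.0 → max 0.1 km
Location B: residuals P 19.5, Q 29.6, R 31.6 → max 31.6 km
Location C: residuals P 78.4, Q 19.4, R 32.9 → max 78.4 km
Location D: residuals P 42.8, Q 51.1, R 56.5 → max 56.5 km
Only Location A has all residuals ≈ 0.

Location A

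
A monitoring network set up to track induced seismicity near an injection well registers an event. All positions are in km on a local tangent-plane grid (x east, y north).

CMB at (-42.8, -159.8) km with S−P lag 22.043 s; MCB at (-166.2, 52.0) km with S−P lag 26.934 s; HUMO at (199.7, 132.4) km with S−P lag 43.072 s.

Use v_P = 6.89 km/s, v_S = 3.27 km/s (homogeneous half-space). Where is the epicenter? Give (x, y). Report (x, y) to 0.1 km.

x ≈ -17.3 km, y ≈ -25.0 km

Distance from S−P lag: d = Δt · v_P v_S / (v_P − v_S) = Δt · (6.89·3.27)/(6.89−3.27) ≈ 6.2238·Δt.
So d_CMB = 137.19, d_MCB = 167.63, d_HUMO = 268.07 km.
Circle about each station: (x + 42.8)² + (y + 159.8)² = 137.19²; (x + 166.2)² + (y − 52.0)² = 167.63²; (x − 199.7)² + (y − 132.4)² = 268.07².
Subtracting pairs of circle equations eliminates x²+y² and gives linear equations (the radical axes):
-246.8 x + 423.6 y = -6320.16
485.0 x + 584.4 y = -22998.46
Solving the 2×2 system: x ≈ -17.3, y ≈ -25.0 km.
Check against CMB (with the unrounded x, y): √((x + 42.8)²+(y + 159.8)²) = 137.19 ≈ 137.19 km. ✓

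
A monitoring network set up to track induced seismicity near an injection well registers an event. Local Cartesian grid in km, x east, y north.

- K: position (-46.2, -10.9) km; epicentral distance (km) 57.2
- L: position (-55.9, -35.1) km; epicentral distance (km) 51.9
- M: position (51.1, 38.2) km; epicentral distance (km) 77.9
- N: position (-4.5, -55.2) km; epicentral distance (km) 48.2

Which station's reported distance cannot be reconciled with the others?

Solve using three stations at a time. Using L, M, N (subtract circle equations pairwise → linear system) gives (x, y) ≈ (-11.9, -7.6).
Distances from that point to each station vs reported:
  K: calculated 34.5 vs reported 57.2 → residual 22.7 km
  L: calculated 51.9 vs reported 51.9 → residual 0.0 km
  M: calculated 77.9 vs reported 77.9 → residual 0.0 km
  N: calculated 48.2 vs reported 48.2 → residual 0.0 km
L, M, N are mutually consistent (residuals ≈ 0); K is off by 22.7 km.

K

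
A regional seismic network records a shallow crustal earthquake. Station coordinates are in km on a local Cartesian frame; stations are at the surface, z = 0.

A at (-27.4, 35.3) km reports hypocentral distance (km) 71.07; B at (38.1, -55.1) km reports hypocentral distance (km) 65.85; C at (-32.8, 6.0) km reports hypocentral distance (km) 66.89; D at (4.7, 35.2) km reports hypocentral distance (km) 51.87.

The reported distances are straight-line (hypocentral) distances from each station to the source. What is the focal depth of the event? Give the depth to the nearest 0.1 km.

z ≈ 32.7 km

Each station gives a sphere (x−x_i)² + (y−y_i)² + z² = d_i² (stations at z=0).
Subtracting the A sphere from B and C: z² cancels, leaving linear equations in x and y:
131.0 x − 180.8 y = 3205.49
-10.8 x − 58.6 y = -308.34
Solving: x ≈ 25.297, y ≈ 0.600 km (keep extra digits for the depth step; rounded: 25.3, 0.6).
Then from the A sphere: z² = 71.07² − (x + 27.4)² − (y − 35.3)² with x = 25.297, y = 0.600, so z ≈ 32.709 ≈ 32.7 km.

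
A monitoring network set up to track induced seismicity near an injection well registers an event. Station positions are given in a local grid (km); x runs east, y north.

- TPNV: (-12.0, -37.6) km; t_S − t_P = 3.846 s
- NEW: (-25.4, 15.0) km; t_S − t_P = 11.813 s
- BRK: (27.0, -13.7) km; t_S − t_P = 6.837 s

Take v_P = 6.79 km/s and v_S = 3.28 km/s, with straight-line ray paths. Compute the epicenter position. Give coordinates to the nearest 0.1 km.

7.4 km east, -52.4 km north

Distance from S−P lag: d = Δt · v_P v_S / (v_P − v_S) = Δt · (6.79·3.28)/(6.79−3.28) ≈ 6.3451·Δt.
So d_TPNV = 24.40, d_NEW = 74.95, d_BRK = 43.38 km.
Circle about each station: (x + 12.0)² + (y + 37.6)² = 24.40²; (x + 25.4)² + (y − 15.0)² = 74.95²; (x − 27.0)² + (y + 13.7)² = 43.38².
Subtracting the TPNV equation from the NEW and BRK equations removes the quadratic terms:
-26.8 x + 105.2 y = -5709.74
78.0 x + 47.8 y = -1927.53
Solving the 2×2 system: x ≈ 7.4, y ≈ -52.4 km.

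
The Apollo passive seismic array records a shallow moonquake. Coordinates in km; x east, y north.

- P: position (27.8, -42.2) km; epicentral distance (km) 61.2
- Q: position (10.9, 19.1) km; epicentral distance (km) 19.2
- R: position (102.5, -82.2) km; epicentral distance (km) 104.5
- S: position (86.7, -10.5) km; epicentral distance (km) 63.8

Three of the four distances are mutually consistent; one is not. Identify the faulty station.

R

Solve using three stations at a time. Using P, Q, S (subtract circle equations pairwise → linear system) gives (x, y) ≈ (30.1, 19.0).
Distances from that point to each station vs reported:
  P: calculated 61.2 vs reported 61.2 → residual 0.0 km
  Q: calculated 19.2 vs reported 19.2 → residual 0.0 km
  R: calculated 124.4 vs reported 104.5 → residual 19.9 km
  S: calculated 63.8 vs reported 63.8 → residual 0.0 km
P, Q, S are mutually consistent (residuals ≈ 0); R is off by 19.9 km.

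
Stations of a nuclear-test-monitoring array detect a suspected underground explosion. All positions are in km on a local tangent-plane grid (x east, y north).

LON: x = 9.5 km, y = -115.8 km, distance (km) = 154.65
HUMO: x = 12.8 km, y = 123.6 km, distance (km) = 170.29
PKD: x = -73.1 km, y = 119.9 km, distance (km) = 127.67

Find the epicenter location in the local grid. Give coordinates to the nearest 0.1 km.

Circle about each station: (x − 9.5)² + (y + 115.8)² = 154.65²; (x − 12.8)² + (y − 123.6)² = 170.29²; (x + 73.1)² + (y − 119.9)² = 127.67².
Subtracting pairs of circle equations eliminates x²+y² and gives linear equations (the radical axes):
6.6 x + 478.8 y = -3141.15
-165.2 x + 471.4 y = 13836.72
Solving the 2×2 system: x ≈ -98.6, y ≈ -5.2 km.

-98.6 km east, -5.2 km north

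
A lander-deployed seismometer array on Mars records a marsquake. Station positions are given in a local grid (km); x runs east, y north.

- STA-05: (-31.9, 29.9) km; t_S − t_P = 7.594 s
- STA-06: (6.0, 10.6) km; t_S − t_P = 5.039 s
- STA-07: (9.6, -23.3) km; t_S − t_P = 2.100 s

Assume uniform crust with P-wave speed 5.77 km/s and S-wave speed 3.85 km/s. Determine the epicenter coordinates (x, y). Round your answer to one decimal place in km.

(9.5, -47.6)

Distance from S−P lag: d = Δt · v_P v_S / (v_P − v_S) = Δt · (5.77·3.85)/(5.77−3.85) ≈ 11.5701·Δt.
So d_STA-05 = 87.86, d_STA-06 = 58.30, d_STA-07 = 24.30 km.
Circle about each station: (x + 31.9)² + (y − 29.9)² = 87.86²; (x − 6.0)² + (y − 10.6)² = 58.30²; (x − 9.6)² + (y + 23.3)² = 24.30².
Subtracting the STA-05 equation from the STA-06 and STA-07 equations removes the quadratic terms:
75.8 x − 38.6 y = 2557.23
83.0 x − 106.4 y = 5852.32
Solving the 2×2 system: x ≈ 9.5, y ≈ -47.6 km.
Check against STA-05 (with the unrounded x, y): √((x + 31.9)²+(y − 29.9)²) = 87.86 ≈ 87.86 km. ✓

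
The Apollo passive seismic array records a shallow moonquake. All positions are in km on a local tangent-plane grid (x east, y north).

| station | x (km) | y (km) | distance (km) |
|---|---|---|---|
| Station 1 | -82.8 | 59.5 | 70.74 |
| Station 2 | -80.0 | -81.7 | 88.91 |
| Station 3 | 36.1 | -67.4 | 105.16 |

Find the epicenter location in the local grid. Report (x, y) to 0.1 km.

Circle about each station: (x + 82.8)² + (y − 59.5)² = 70.74²; (x + 80.0)² + (y + 81.7)² = 88.91²; (x − 36.1)² + (y + 67.4)² = 105.16².
Subtracting the Station 1 equation from the Station 2 and Station 3 equations removes the quadratic terms:
5.6 x − 282.4 y = -222.04
237.8 x − 253.8 y = -10604.60
Solving the 2×2 system: x ≈ -44.7, y ≈ -0.1 km.
Check against Station 1 (with the unrounded x, y): √((x + 82.8)²+(y − 59.5)²) = 70.74 ≈ 70.74 km. ✓

-44.7 km east, -0.1 km north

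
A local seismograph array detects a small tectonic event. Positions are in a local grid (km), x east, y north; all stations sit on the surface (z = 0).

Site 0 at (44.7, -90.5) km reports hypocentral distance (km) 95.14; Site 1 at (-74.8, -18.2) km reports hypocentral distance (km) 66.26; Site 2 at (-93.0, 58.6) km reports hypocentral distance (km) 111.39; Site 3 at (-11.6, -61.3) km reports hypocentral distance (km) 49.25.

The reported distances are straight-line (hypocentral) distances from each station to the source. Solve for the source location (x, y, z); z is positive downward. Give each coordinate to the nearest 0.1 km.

x ≈ -10.5 km, y ≈ -14.6 km, depth ≈ 15.6 km

Each station gives a sphere (x−x_i)² + (y−y_i)² + z² = d_i² (stations at z=0).
Subtracting the Site 0 sphere from Site 1 and Site 2: z² cancels, leaving linear equations in x and y:
-239.0 x + 144.6 y = 399.17
-275.4 x + 298.2 y = -1461.49
Solving: x ≈ -10.505, y ≈ -14.603 km (keep extra digits for the depth step; rounded: -10.5, -14.6).
Then from the Site 0 sphere: z² = 95.14² − (x − 44.7)² − (y + 90.5)² with x = -10.505, y = -14.603, so z ≈ 15.610 ≈ 15.6 km.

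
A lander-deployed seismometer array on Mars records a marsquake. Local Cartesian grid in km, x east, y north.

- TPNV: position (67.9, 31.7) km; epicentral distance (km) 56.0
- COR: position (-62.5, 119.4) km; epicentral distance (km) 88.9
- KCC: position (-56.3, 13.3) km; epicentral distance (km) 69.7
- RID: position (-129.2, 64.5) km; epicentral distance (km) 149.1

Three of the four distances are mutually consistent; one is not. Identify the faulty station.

Solve using three stations at a time. Using TPNV, KCC, RID (subtract circle equations pairwise → linear system) gives (x, y) ≈ (13.1, 20.0).
Distances from that point to each station vs reported:
  TPNV: calculated 56.0 vs reported 56.0 → residual 0.0 km
  COR: calculated 124.9 vs reported 88.9 → residual 36.0 km
  KCC: calculated 69.7 vs reported 69.7 → residual 0.0 km
  RID: calculated 149.1 vs reported 149.1 → residual 0.0 km
TPNV, KCC, RID are mutually consistent (residuals ≈ 0); COR is off by 36.0 km.

COR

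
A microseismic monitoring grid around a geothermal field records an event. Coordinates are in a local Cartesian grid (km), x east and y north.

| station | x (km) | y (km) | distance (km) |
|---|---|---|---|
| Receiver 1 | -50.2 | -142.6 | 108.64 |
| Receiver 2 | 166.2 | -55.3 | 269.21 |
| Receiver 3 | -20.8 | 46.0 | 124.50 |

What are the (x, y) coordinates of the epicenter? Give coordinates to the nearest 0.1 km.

Circle about each station: (x + 50.2)² + (y + 142.6)² = 108.64²; (x − 166.2)² + (y + 55.3)² = 269.21²; (x + 20.8)² + (y − 46.0)² = 124.50².
Subtracting the Receiver 1 equation from the Receiver 2 and Receiver 3 equations removes the quadratic terms:
432.8 x + 174.6 y = -52845.64
58.8 x + 377.2 y = -24003.76
Solving the 2×2 system: x ≈ -102.9, y ≈ -47.6 km.

(-102.9, -47.6)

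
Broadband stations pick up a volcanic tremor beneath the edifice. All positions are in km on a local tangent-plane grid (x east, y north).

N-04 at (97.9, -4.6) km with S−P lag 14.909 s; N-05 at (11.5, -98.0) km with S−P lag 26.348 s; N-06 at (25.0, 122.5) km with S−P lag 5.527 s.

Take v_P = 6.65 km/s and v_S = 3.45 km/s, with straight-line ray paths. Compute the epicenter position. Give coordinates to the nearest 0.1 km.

x ≈ 44.5 km, y ≈ 88.0 km

Distance from S−P lag: d = Δt · v_P v_S / (v_P − v_S) = Δt · (6.65·3.45)/(6.65−3.45) ≈ 7.1695·Δt.
So d_N-04 = 106.89, d_N-05 = 188.90, d_N-06 = 39.63 km.
Circle about each station: (x − 97.9)² + (y + 4.6)² = 106.89²; (x − 11.5)² + (y + 98.0)² = 188.90²; (x − 25.0)² + (y − 122.5)² = 39.63².
Subtracting pairs of circle equations eliminates x²+y² and gives linear equations (the radical axes):
-172.8 x − 186.8 y = -24127.06
-145.8 x + 254.2 y = 15880.62
Solving the 2×2 system: x ≈ 44.5, y ≈ 88.0 km.
Check against N-04 (with the unrounded x, y): √((x − 97.9)²+(y + 4.6)²) = 106.89 ≈ 106.89 km. ✓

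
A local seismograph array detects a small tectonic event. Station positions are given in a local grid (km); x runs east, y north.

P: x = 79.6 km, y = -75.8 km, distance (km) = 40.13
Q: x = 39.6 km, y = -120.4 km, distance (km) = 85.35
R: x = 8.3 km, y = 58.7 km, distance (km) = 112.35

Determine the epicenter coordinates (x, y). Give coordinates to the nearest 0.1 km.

Circle about each station: (x − 79.6)² + (y + 75.8)² = 40.13²; (x − 39.6)² + (y + 120.4)² = 85.35²; (x − 8.3)² + (y − 58.7)² = 112.35².
Subtracting the P equation from the Q and R equations removes the quadratic terms:
-80.0 x − 89.2 y = -1691.69
-142.6 x + 269.0 y = -19579.33
Solving the 2×2 system: x ≈ 64.3, y ≈ -38.7 km.

(64.3, -38.7)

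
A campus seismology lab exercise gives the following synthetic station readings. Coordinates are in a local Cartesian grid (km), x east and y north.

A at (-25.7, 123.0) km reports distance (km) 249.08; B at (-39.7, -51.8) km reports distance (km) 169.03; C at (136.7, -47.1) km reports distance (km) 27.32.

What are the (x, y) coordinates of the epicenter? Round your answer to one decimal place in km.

Circle about each station: (x + 25.7)² + (y − 123.0)² = 249.08²; (x + 39.7)² + (y + 51.8)² = 169.03²; (x − 136.7)² + (y + 47.1)² = 27.32².
Subtracting the A equation from the B and C equations removes the quadratic terms:
-28.0 x − 349.6 y = 21939.55
324.8 x − 340.2 y = 66410.27
Solving the 2×2 system: x ≈ 128.0, y ≈ -73.0 km.

(128.0, -73.0)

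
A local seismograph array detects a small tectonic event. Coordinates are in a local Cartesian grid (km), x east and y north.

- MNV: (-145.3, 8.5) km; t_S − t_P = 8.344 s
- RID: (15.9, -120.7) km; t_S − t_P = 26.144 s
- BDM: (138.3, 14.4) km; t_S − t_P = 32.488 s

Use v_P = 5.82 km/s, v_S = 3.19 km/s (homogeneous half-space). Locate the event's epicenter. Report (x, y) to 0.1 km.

Distance from S−P lag: d = Δt · v_P v_S / (v_P − v_S) = Δt · (5.82·3.19)/(5.82−3.19) ≈ 7.0592·Δt.
So d_MNV = 58.90, d_RID = 184.56, d_BDM = 229.34 km.
Circle about each station: (x + 145.3)² + (y − 8.5)² = 58.90²; (x − 15.9)² + (y + 120.7)² = 184.56²; (x − 138.3)² + (y − 14.4)² = 229.34².
Subtracting the MNV equation from the RID and BDM equations removes the quadratic terms:
322.4 x − 258.4 y = -36956.22
567.2 x + 11.8 y = -50977.72
Solving the 2×2 system: x ≈ -90.5, y ≈ 30.1 km.
Check against MNV (with the unrounded x, y): √((x + 145.3)²+(y − 8.5)²) = 58.90 ≈ 58.90 km. ✓

x ≈ -90.5 km, y ≈ 30.1 km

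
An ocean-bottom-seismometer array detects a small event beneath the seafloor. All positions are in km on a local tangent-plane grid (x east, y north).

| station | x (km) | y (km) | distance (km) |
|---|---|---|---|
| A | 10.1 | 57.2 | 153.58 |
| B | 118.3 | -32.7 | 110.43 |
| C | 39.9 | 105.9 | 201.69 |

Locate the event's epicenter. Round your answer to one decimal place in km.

x ≈ 27.4 km, y ≈ -95.4 km

Circle about each station: (x − 10.1)² + (y − 57.2)² = 153.58²; (x − 118.3)² + (y + 32.7)² = 110.43²; (x − 39.9)² + (y − 105.9)² = 201.69².
Subtracting pairs of circle equations eliminates x²+y² and gives linear equations (the radical axes):
216.4 x − 179.8 y = 23082.36
59.6 x + 97.4 y = -7659.07
Solving the 2×2 system: x ≈ 27.4, y ≈ -95.4 km.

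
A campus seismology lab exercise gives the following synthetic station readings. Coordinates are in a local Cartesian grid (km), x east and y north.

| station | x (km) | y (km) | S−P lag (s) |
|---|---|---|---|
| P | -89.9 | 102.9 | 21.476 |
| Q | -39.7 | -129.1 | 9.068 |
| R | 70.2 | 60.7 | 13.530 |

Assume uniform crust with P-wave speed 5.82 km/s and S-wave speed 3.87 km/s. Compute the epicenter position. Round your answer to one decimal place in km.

Distance from S−P lag: d = Δt · v_P v_S / (v_P − v_S) = Δt · (5.82·3.87)/(5.82−3.87) ≈ 11.5505·Δt.
So d_P = 248.06, d_Q = 104.74, d_R = 156.28 km.
Circle about each station: (x + 89.9)² + (y − 102.9)² = 248.06²; (x + 39.7)² + (y + 129.1)² = 104.74²; (x − 70.2)² + (y − 60.7)² = 156.28².
Subtracting the P equation from the Q and R equations removes the quadratic terms:
100.4 x − 464.0 y = 50135.78
320.2 x − 84.4 y = 27052.44
Solving the 2×2 system: x ≈ 59.4, y ≈ -95.2 km.
Check against P (with the unrounded x, y): √((x + 89.9)²+(y − 102.9)²) = 248.06 ≈ 248.06 km. ✓

(59.4, -95.2)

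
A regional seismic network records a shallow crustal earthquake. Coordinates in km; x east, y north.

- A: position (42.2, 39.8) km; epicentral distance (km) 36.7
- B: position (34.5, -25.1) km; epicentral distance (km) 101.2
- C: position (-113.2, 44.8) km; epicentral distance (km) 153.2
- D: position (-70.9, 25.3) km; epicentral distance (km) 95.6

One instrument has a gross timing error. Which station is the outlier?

D

Solve using three stations at a time. Using A, B, C (subtract circle equations pairwise → linear system) gives (x, y) ≈ (36.8, 76.1).
Distances from that point to each station vs reported:
  A: calculated 36.7 vs reported 36.7 → residual 0.0 km
  B: calculated 101.2 vs reported 101.2 → residual 0.0 km
  C: calculated 153.2 vs reported 153.2 → residual 0.0 km
  D: calculated 119.0 vs reported 95.6 → residual 23.4 km
A, B, C are mutually consistent (residuals ≈ 0); D is off by 23.4 km.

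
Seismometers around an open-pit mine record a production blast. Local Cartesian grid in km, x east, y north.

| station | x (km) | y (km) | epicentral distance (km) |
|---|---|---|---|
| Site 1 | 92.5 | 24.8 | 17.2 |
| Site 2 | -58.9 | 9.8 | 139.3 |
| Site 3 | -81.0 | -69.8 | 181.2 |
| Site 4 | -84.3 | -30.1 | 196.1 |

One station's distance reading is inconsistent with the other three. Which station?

Site 4

Solve using three stations at a time. Using Site 1, Site 2, Site 3 (subtract circle equations pairwise → linear system) gives (x, y) ≈ (80.4, 12.6).
Distances from that point to each station vs reported:
  Site 1: calculated 17.2 vs reported 17.2 → residual 0.0 km
  Site 2: calculated 139.3 vs reported 139.3 → residual 0.0 km
  Site 3: calculated 181.2 vs reported 181.2 → residual 0.0 km
  Site 4: calculated 170.1 vs reported 196.1 → residual 26.0 km
Site 1, Site 2, Site 3 are mutually consistent (residuals ≈ 0); Site 4 is off by 26.0 km.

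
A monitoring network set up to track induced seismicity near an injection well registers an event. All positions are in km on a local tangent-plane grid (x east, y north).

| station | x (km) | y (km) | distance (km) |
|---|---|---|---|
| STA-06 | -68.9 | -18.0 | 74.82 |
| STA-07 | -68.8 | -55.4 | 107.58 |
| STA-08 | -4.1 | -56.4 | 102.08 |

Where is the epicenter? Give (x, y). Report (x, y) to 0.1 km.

Circle about each station: (x + 68.9)² + (y + 18.0)² = 74.82²; (x + 68.8)² + (y + 55.4)² = 107.58²; (x + 4.1)² + (y + 56.4)² = 102.08².
Subtracting the STA-06 equation from the STA-07 and STA-08 equations removes the quadratic terms:
0.2 x − 74.8 y = -3244.03
129.6 x − 76.8 y = -6695.73
Solving the 2×2 system: x ≈ -26.0, y ≈ 43.3 km.

-26.0 km east, 43.3 km north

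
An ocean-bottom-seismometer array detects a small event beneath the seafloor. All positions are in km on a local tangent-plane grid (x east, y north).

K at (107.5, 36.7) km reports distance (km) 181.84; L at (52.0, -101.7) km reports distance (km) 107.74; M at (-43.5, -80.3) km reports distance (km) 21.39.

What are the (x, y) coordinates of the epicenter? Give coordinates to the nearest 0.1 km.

-47.0 km east, -59.2 km north

Circle about each station: (x − 107.5)² + (y − 36.7)² = 181.84²; (x − 52.0)² + (y + 101.7)² = 107.74²; (x + 43.5)² + (y + 80.3)² = 21.39².
Subtracting the K equation from the L and M equations removes the quadratic terms:
-111.0 x − 276.8 y = 21601.63
-302.0 x − 234.0 y = 28045.45
Solving the 2×2 system: x ≈ -47.0, y ≈ -59.2 km.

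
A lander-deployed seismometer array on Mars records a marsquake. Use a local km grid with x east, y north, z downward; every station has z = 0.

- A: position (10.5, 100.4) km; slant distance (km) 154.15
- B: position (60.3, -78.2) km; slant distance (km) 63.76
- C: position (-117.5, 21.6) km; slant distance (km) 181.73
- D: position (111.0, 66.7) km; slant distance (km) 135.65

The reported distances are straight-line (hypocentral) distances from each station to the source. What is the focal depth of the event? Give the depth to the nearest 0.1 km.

z ≈ 49.8 km

Each station gives a sphere (x−x_i)² + (y−y_i)² + z² = d_i² (stations at z=0).
Subtracting the A sphere from B and C: z² cancels, leaving linear equations in x and y:
99.6 x − 357.2 y = 19257.80
-256.0 x − 157.6 y = -5181.17
Solving: x ≈ 45.601, y ≈ -41.198 km (keep extra digits for the depth step; rounded: 45.6, -41.2).
Then from the A sphere: z² = 154.15² − (x − 10.5)² − (y − 100.4)² with x = 45.601, y = -41.198, so z ≈ 49.801 ≈ 49.8 km.
Check against D (with the unrounded solution): distance 135.64 ≈ 135.65 km. ✓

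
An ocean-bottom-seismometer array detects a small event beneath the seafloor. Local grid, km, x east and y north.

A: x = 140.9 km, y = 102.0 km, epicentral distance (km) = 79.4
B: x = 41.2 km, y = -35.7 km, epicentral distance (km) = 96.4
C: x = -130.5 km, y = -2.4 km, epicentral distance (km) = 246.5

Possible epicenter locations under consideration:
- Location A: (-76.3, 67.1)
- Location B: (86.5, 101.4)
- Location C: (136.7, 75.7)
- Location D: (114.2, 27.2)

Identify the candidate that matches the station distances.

Location D

For each candidate, compare |candidate − station| to the reported distance:
Location A: residuals A 140.6, B 59.7, C 158.4 → max 158.4 km
Location B: residuals A 25.0, B 48.0, C 6.0 → max 48.0 km
Location C: residuals A 52.8, B 50.3, C 31.9 → max 52.8 km
Location D: residuals A 0.0, B 0.0, C 0.0 → max 0.0 km
Only Location D has all residuals ≈ 0.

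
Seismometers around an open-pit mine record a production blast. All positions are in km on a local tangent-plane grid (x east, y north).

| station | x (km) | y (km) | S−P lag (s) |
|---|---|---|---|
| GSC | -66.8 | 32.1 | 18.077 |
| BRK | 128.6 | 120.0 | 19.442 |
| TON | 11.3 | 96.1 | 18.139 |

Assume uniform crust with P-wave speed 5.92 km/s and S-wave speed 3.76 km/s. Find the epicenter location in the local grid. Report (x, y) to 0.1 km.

x ≈ 85.2 km, y ≈ -75.6 km

Distance from S−P lag: d = Δt · v_P v_S / (v_P − v_S) = Δt · (5.92·3.76)/(5.92−3.76) ≈ 10.3052·Δt.
So d_GSC = 186.29, d_BRK = 200.35, d_TON = 186.93 km.
Circle about each station: (x + 66.8)² + (y − 32.1)² = 186.29²; (x − 128.6)² + (y − 120.0)² = 200.35²; (x − 11.3)² + (y − 96.1)² = 186.93².
Subtracting the GSC equation from the BRK and TON equations removes the quadratic terms:
390.8 x + 175.8 y = 20009.15
156.2 x + 128.0 y = 3631.39
Solving the 2×2 system: x ≈ 85.2, y ≈ -75.6 km.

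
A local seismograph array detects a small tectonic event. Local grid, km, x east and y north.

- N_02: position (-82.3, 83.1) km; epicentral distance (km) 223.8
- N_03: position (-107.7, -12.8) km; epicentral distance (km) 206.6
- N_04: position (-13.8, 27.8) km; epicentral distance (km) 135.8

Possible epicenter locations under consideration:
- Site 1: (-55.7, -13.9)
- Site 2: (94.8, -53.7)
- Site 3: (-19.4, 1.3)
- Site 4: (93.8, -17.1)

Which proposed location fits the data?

Site 2

For each candidate, compare |candidate − station| to the reported distance:
Site 1: residuals N_02 123.2, N_03 154.6, N_04 76.7 → max 154.6 km
Site 2: residuals N_02 0.0, N_03 0.0, N_04 0.0 → max 0.0 km
Site 3: residuals N_02 120.6, N_03 117.2, N_04 108.7 → max 120.6 km
Site 4: residuals N_02 21.2, N_03 5.1, N_04 19.2 → max 21.2 km
Only Site 2 has all residuals ≈ 0.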